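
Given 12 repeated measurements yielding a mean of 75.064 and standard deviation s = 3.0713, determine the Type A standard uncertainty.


The standard uncertainty for Type A evaluation is u = s / sqrt(n).
u = 3.0713 / sqrt(12)
u = 3.0713 / 3.4641
u = 0.8866

0.8866


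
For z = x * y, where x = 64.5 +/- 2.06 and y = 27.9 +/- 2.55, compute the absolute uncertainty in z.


For a product z = x*y, the relative uncertainty is:
uz/z = sqrt((ux/x)^2 + (uy/y)^2)
Relative uncertainties: ux/x = 2.06/64.5 = 0.031938
uy/y = 2.55/27.9 = 0.091398
z = 64.5 * 27.9 = 1799.5
uz = 1799.5 * sqrt(0.031938^2 + 0.091398^2) = 174.228

174.228


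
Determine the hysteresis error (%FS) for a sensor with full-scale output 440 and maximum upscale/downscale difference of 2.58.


Hysteresis = (max difference / full scale) * 100%.
H = (2.58 / 440) * 100
H = 0.586 %FS

0.586 %FS


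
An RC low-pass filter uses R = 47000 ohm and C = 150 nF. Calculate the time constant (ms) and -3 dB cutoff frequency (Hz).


Time constant: tau = R * C.
tau = 47000 * 1.50e-07 = 0.00705 s
tau = 7.05 ms
Cutoff frequency: fc = 1 / (2*pi*R*C).
fc = 1 / (2*pi*0.00705) = 22.58 Hz

tau = 7.05 ms, fc = 22.58 Hz


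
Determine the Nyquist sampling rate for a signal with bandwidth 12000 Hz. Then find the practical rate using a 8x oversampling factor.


By Nyquist theorem, fs_min = 2 * fmax.
fs_min = 2 * 12000 = 24000 Hz
Practical rate = 8 * fs_min = 8 * 24000 = 192000 Hz

fs_min = 24000 Hz, fs_practical = 192000 Hz


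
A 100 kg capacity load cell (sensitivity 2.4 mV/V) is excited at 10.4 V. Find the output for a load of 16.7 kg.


Vout = rated_output * Vex * (load / capacity).
Vout = 2.4 * 10.4 * (16.7 / 100)
Vout = 2.4 * 10.4 * 0.167
Vout = 4.168 mV

4.168 mV


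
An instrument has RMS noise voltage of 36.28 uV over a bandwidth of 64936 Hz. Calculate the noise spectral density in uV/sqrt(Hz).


Noise spectral density = Vrms / sqrt(BW).
NSD = 36.28 / sqrt(64936)
NSD = 36.28 / 254.8254
NSD = 0.1424 uV/sqrt(Hz)

0.1424 uV/sqrt(Hz)


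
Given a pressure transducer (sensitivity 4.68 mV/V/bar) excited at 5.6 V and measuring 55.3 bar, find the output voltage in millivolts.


Output = sensitivity * Vex * P.
Vout = 4.68 * 5.6 * 55.3
Vout = 26.208 * 55.3
Vout = 1449.3 mV

1449.3 mV


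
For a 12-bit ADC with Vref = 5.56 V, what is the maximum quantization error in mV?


The maximum quantization error is +/- LSB/2.
LSB = Vref / 2^n = 5.56 / 4096 = 0.00135742 V
Max error = LSB / 2 = 0.00135742 / 2 = 0.00067871 V
Max error = 0.6787 mV

0.6787 mV


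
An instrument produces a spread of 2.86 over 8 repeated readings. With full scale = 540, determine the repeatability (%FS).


Repeatability = (spread / full scale) * 100%.
R = (2.86 / 540) * 100
R = 0.53 %FS

0.53 %FS


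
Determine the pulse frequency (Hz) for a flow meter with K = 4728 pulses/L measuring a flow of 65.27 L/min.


Frequency = K * Q / 60 (converting L/min to L/s).
f = 4728 * 65.27 / 60
f = 308596.56 / 60
f = 5143.28 Hz

5143.28 Hz


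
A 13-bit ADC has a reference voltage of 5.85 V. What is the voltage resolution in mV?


The resolution (LSB) of an ADC is Vref / 2^n.
LSB = 5.85 / 2^13
LSB = 5.85 / 8192
LSB = 0.00071411 V = 0.71411133 mV

0.71411133 mV


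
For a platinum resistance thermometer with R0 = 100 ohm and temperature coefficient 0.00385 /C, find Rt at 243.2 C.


The RTD equation: Rt = R0 * (1 + alpha * T).
Rt = 100 * (1 + 0.00385 * 243.2)
Rt = 100 * (1 + 0.93632)
Rt = 100 * 1.93632
Rt = 193.632 ohm

193.632 ohm


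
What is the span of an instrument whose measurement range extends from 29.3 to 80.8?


Span = upper range - lower range.
Span = 80.8 - (29.3)
Span = 51.5

51.5


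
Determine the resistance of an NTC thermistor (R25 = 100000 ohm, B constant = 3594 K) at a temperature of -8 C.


NTC thermistor equation: Rt = R25 * exp(B * (1/T - 1/T25)).
T in Kelvin: 265.15 K, T25 = 298.15 K
1/T - 1/T25 = 1/265.15 - 1/298.15 = 0.00041743
B * (1/T - 1/T25) = 3594 * 0.00041743 = 1.5003
Rt = 100000 * exp(1.5003) = 448284.0 ohm

448284.0 ohm


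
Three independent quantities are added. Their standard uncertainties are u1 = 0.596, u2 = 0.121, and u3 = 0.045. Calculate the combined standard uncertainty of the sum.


For a sum of independent quantities, uc = sqrt(u1^2 + u2^2 + u3^2).
uc = sqrt(0.596^2 + 0.121^2 + 0.045^2)
uc = sqrt(0.355216 + 0.014641 + 0.002025)
uc = 0.6098

0.6098


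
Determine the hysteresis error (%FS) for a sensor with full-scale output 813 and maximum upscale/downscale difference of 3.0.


Hysteresis = (max difference / full scale) * 100%.
H = (3.0 / 813) * 100
H = 0.369 %FS

0.369 %FS


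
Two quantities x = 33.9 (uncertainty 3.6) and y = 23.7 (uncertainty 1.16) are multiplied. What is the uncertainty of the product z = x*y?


For a product z = x*y, the relative uncertainty is:
uz/z = sqrt((ux/x)^2 + (uy/y)^2)
Relative uncertainties: ux/x = 3.6/33.9 = 0.106195
uy/y = 1.16/23.7 = 0.048945
z = 33.9 * 23.7 = 803.4
uz = 803.4 * sqrt(0.106195^2 + 0.048945^2) = 93.946

93.946


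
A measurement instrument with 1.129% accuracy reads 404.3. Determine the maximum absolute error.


Absolute error = (accuracy% / 100) * reading.
Error = (1.129 / 100) * 404.3
Error = 0.01129 * 404.3
Error = 4.5645

4.5645


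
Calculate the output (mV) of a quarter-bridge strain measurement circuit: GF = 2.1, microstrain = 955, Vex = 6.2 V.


Quarter bridge output: Vout = (GF * epsilon * Vex) / 4.
Vout = (2.1 * 955e-6 * 6.2) / 4
Vout = 0.0124341 / 4 V
Vout = 0.00310853 V = 3.1085 mV

3.1085 mV


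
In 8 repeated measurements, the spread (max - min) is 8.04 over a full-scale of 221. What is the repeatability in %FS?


Repeatability = (spread / full scale) * 100%.
R = (8.04 / 221) * 100
R = 3.638 %FS

3.638 %FS


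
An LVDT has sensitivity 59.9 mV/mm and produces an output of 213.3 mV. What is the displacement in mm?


Displacement = Vout / sensitivity.
d = 213.3 / 59.9
d = 3.561 mm

3.561 mm


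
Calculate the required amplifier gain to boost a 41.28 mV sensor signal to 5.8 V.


Gain = Vout / Vin (converting to same units).
G = 5.8 V / 41.28 mV
G = 5800.0 mV / 41.28 mV
G = 140.5

140.5


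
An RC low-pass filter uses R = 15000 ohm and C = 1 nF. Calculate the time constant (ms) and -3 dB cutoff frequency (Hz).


Time constant: tau = R * C.
tau = 15000 * 1.00e-09 = 1.5e-05 s
tau = 0.015 ms
Cutoff frequency: fc = 1 / (2*pi*R*C).
fc = 1 / (2*pi*1.5e-05) = 10610.33 Hz

tau = 0.015 ms, fc = 10610.33 Hz


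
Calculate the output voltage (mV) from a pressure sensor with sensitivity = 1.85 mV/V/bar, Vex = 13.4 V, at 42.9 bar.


Output = sensitivity * Vex * P.
Vout = 1.85 * 13.4 * 42.9
Vout = 24.79 * 42.9
Vout = 1063.49 mV

1063.49 mV


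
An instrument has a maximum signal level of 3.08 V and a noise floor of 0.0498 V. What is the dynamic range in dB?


Dynamic range = 20 * log10(Vmax / Vnoise).
DR = 20 * log10(3.08 / 0.0498)
DR = 20 * log10(61.85)
DR = 35.83 dB

35.83 dB


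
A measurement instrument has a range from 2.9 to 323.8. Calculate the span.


Span = upper range - lower range.
Span = 323.8 - (2.9)
Span = 320.9

320.9


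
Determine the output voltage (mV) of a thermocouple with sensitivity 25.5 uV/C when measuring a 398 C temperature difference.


The thermocouple output V = sensitivity * dT.
V = 25.5 uV/C * 398 C
V = 10149.0 uV
V = 10.149 mV

10.149 mV


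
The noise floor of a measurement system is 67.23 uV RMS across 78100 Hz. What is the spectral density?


Noise spectral density = Vrms / sqrt(BW).
NSD = 67.23 / sqrt(78100)
NSD = 67.23 / 279.4638
NSD = 0.2406 uV/sqrt(Hz)

0.2406 uV/sqrt(Hz)


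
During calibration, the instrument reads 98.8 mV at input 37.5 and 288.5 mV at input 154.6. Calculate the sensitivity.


Sensitivity = (y2 - y1) / (x2 - x1).
S = (288.5 - 98.8) / (154.6 - 37.5)
S = 189.7 / 117.1
S = 1.62 mV/unit

1.62 mV/unit


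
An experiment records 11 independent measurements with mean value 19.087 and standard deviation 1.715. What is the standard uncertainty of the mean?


The standard uncertainty for Type A evaluation is u = s / sqrt(n).
u = 1.715 / sqrt(11)
u = 1.715 / 3.3166
u = 0.5171

0.5171


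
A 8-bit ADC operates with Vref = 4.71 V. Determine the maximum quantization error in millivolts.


The maximum quantization error is +/- LSB/2.
LSB = Vref / 2^n = 4.71 / 256 = 0.01839844 V
Max error = LSB / 2 = 0.01839844 / 2 = 0.00919922 V
Max error = 9.1992 mV

9.1992 mV


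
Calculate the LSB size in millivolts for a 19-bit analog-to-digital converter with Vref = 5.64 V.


The resolution (LSB) of an ADC is Vref / 2^n.
LSB = 5.64 / 2^19
LSB = 5.64 / 524288
LSB = 1.076e-05 V = 0.01075745 mV

0.01075745 mV


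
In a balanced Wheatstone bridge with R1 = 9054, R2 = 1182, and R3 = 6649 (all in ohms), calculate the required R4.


At balance: R1*R4 = R2*R3, so R4 = R2*R3/R1.
R4 = 1182 * 6649 / 9054
R4 = 7859118 / 9054
R4 = 868.03 ohm

868.03 ohm


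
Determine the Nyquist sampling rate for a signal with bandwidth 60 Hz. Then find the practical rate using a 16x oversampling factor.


By Nyquist theorem, fs_min = 2 * fmax.
fs_min = 2 * 60 = 120 Hz
Practical rate = 16 * fs_min = 16 * 120 = 1920 Hz

fs_min = 120 Hz, fs_practical = 1920 Hz


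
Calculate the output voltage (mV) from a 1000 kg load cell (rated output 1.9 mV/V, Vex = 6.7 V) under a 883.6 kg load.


Vout = rated_output * Vex * (load / capacity).
Vout = 1.9 * 6.7 * (883.6 / 1000)
Vout = 1.9 * 6.7 * 0.8836
Vout = 11.248 mV

11.248 mV


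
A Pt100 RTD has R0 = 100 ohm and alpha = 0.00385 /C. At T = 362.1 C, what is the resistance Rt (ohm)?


The RTD equation: Rt = R0 * (1 + alpha * T).
Rt = 100 * (1 + 0.00385 * 362.1)
Rt = 100 * (1 + 1.394085)
Rt = 100 * 2.394085
Rt = 239.409 ohm

239.409 ohm


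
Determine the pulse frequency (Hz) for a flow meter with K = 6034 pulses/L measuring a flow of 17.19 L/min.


Frequency = K * Q / 60 (converting L/min to L/s).
f = 6034 * 17.19 / 60
f = 103724.46 / 60
f = 1728.74 Hz

1728.74 Hz


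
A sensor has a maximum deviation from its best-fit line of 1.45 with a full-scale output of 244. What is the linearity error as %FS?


Linearity error = (max deviation / full scale) * 100%.
Linearity = (1.45 / 244) * 100
Linearity = 0.594 %FS

0.594 %FS


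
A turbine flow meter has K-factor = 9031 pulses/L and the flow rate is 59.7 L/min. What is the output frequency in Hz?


Frequency = K * Q / 60 (converting L/min to L/s).
f = 9031 * 59.7 / 60
f = 539150.7 / 60
f = 8985.85 Hz

8985.85 Hz


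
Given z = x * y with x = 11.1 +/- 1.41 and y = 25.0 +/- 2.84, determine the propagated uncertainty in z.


For a product z = x*y, the relative uncertainty is:
uz/z = sqrt((ux/x)^2 + (uy/y)^2)
Relative uncertainties: ux/x = 1.41/11.1 = 0.127027
uy/y = 2.84/25.0 = 0.1136
z = 11.1 * 25.0 = 277.5
uz = 277.5 * sqrt(0.127027^2 + 0.1136^2) = 47.29

47.29


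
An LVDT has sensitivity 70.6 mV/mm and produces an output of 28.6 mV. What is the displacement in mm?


Displacement = Vout / sensitivity.
d = 28.6 / 70.6
d = 0.405 mm

0.405 mm


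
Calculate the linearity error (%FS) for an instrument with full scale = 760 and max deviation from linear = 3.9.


Linearity error = (max deviation / full scale) * 100%.
Linearity = (3.9 / 760) * 100
Linearity = 0.513 %FS

0.513 %FS


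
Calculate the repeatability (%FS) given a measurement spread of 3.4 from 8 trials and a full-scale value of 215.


Repeatability = (spread / full scale) * 100%.
R = (3.4 / 215) * 100
R = 1.581 %FS

1.581 %FS


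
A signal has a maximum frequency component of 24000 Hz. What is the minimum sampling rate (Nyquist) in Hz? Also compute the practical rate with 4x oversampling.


By Nyquist theorem, fs_min = 2 * fmax.
fs_min = 2 * 24000 = 48000 Hz
Practical rate = 4 * fs_min = 4 * 48000 = 192000 Hz

fs_min = 48000 Hz, fs_practical = 192000 Hz


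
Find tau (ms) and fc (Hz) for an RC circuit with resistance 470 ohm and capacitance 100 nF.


Time constant: tau = R * C.
tau = 470 * 1.00e-07 = 4.7e-05 s
tau = 0.047 ms
Cutoff frequency: fc = 1 / (2*pi*R*C).
fc = 1 / (2*pi*4.7e-05) = 3386.28 Hz

tau = 0.047 ms, fc = 3386.28 Hz


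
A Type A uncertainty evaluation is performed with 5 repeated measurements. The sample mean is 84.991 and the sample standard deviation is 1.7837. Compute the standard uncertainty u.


The standard uncertainty for Type A evaluation is u = s / sqrt(n).
u = 1.7837 / sqrt(5)
u = 1.7837 / 2.2361
u = 0.7977

0.7977


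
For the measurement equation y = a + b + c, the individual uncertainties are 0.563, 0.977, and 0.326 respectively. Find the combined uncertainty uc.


For a sum of independent quantities, uc = sqrt(u1^2 + u2^2 + u3^2).
uc = sqrt(0.563^2 + 0.977^2 + 0.326^2)
uc = sqrt(0.316969 + 0.954529 + 0.106276)
uc = 1.1738

1.1738


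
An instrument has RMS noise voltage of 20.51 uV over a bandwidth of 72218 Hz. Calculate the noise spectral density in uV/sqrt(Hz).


Noise spectral density = Vrms / sqrt(BW).
NSD = 20.51 / sqrt(72218)
NSD = 20.51 / 268.7341
NSD = 0.0763 uV/sqrt(Hz)

0.0763 uV/sqrt(Hz)


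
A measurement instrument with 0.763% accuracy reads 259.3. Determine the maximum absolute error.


Absolute error = (accuracy% / 100) * reading.
Error = (0.763 / 100) * 259.3
Error = 0.00763 * 259.3
Error = 1.9785

1.9785


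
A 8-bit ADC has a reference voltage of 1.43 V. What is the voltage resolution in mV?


The resolution (LSB) of an ADC is Vref / 2^n.
LSB = 1.43 / 2^8
LSB = 1.43 / 256
LSB = 0.00558594 V = 5.5859375 mV

5.5859375 mV


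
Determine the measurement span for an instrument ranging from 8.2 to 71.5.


Span = upper range - lower range.
Span = 71.5 - (8.2)
Span = 63.3

63.3


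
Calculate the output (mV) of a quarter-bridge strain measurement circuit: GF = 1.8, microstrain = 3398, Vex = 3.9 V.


Quarter bridge output: Vout = (GF * epsilon * Vex) / 4.
Vout = (1.8 * 3398e-6 * 3.9) / 4
Vout = 0.02385396 / 4 V
Vout = 0.00596349 V = 5.9635 mV

5.9635 mV


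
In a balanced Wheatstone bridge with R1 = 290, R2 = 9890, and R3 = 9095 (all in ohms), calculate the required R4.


At balance: R1*R4 = R2*R3, so R4 = R2*R3/R1.
R4 = 9890 * 9095 / 290
R4 = 89949550 / 290
R4 = 310170.86 ohm

310170.86 ohm


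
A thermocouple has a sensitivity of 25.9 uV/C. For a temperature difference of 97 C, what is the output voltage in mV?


The thermocouple output V = sensitivity * dT.
V = 25.9 uV/C * 97 C
V = 2512.3 uV
V = 2.512 mV

2.512 mV


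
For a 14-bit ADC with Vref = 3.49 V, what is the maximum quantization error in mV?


The maximum quantization error is +/- LSB/2.
LSB = Vref / 2^n = 3.49 / 16384 = 0.00021301 V
Max error = LSB / 2 = 0.00021301 / 2 = 0.00010651 V
Max error = 0.1065 mV

0.1065 mV


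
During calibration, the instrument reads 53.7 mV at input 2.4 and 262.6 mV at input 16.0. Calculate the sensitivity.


Sensitivity = (y2 - y1) / (x2 - x1).
S = (262.6 - 53.7) / (16.0 - 2.4)
S = 208.9 / 13.6
S = 15.3603 mV/unit

15.3603 mV/unit


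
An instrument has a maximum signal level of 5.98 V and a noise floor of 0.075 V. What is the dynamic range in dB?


Dynamic range = 20 * log10(Vmax / Vnoise).
DR = 20 * log10(5.98 / 0.075)
DR = 20 * log10(79.73)
DR = 38.03 dB

38.03 dB


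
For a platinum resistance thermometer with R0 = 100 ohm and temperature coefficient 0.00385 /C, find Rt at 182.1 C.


The RTD equation: Rt = R0 * (1 + alpha * T).
Rt = 100 * (1 + 0.00385 * 182.1)
Rt = 100 * (1 + 0.701085)
Rt = 100 * 1.701085
Rt = 170.108 ohm

170.108 ohm


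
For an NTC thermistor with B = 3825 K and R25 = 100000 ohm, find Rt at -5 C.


NTC thermistor equation: Rt = R25 * exp(B * (1/T - 1/T25)).
T in Kelvin: 268.15 K, T25 = 298.15 K
1/T - 1/T25 = 1/268.15 - 1/298.15 = 0.00037524
B * (1/T - 1/T25) = 3825 * 0.00037524 = 1.4353
Rt = 100000 * exp(1.4353) = 420086.9 ohm

420086.9 ohm


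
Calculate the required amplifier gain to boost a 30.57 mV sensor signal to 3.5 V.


Gain = Vout / Vin (converting to same units).
G = 3.5 V / 30.57 mV
G = 3500.0 mV / 30.57 mV
G = 114.49

114.49


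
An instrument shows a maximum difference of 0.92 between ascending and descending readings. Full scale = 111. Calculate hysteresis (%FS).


Hysteresis = (max difference / full scale) * 100%.
H = (0.92 / 111) * 100
H = 0.829 %FS

0.829 %FS


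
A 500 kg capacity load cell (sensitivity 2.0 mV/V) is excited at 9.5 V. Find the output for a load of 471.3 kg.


Vout = rated_output * Vex * (load / capacity).
Vout = 2.0 * 9.5 * (471.3 / 500)
Vout = 2.0 * 9.5 * 0.9426
Vout = 17.909 mV

17.909 mV


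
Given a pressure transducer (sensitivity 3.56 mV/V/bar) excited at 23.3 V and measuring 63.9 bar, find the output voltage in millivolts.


Output = sensitivity * Vex * P.
Vout = 3.56 * 23.3 * 63.9
Vout = 82.948 * 63.9
Vout = 5300.38 mV

5300.38 mV


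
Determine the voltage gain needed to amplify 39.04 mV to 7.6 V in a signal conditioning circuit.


Gain = Vout / Vin (converting to same units).
G = 7.6 V / 39.04 mV
G = 7600.0 mV / 39.04 mV
G = 194.67

194.67


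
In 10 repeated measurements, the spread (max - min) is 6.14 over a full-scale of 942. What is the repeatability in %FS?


Repeatability = (spread / full scale) * 100%.
R = (6.14 / 942) * 100
R = 0.652 %FS

0.652 %FS


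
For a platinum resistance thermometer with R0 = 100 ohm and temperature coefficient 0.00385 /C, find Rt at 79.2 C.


The RTD equation: Rt = R0 * (1 + alpha * T).
Rt = 100 * (1 + 0.00385 * 79.2)
Rt = 100 * (1 + 0.30492)
Rt = 100 * 1.30492
Rt = 130.492 ohm

130.492 ohm


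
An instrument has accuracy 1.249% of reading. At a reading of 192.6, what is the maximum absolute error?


Absolute error = (accuracy% / 100) * reading.
Error = (1.249 / 100) * 192.6
Error = 0.01249 * 192.6
Error = 2.4056

2.4056


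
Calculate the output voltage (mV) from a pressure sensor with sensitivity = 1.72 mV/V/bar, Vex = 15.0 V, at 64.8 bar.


Output = sensitivity * Vex * P.
Vout = 1.72 * 15.0 * 64.8
Vout = 25.8 * 64.8
Vout = 1671.84 mV

1671.84 mV


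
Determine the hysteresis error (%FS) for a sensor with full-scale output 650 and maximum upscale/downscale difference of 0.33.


Hysteresis = (max difference / full scale) * 100%.
H = (0.33 / 650) * 100
H = 0.051 %FS

0.051 %FS


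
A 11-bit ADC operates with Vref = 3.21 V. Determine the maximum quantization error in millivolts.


The maximum quantization error is +/- LSB/2.
LSB = Vref / 2^n = 3.21 / 2048 = 0.00156738 V
Max error = LSB / 2 = 0.00156738 / 2 = 0.00078369 V
Max error = 0.7837 mV

0.7837 mV


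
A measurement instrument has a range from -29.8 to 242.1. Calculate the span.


Span = upper range - lower range.
Span = 242.1 - (-29.8)
Span = 271.9

271.9


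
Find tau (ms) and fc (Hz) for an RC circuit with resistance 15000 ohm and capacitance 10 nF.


Time constant: tau = R * C.
tau = 15000 * 1.00e-08 = 0.00015 s
tau = 0.15 ms
Cutoff frequency: fc = 1 / (2*pi*R*C).
fc = 1 / (2*pi*0.00015) = 1061.03 Hz

tau = 0.15 ms, fc = 1061.03 Hz


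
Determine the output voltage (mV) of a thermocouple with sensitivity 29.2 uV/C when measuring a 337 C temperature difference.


The thermocouple output V = sensitivity * dT.
V = 29.2 uV/C * 337 C
V = 9840.4 uV
V = 9.84 mV

9.84 mV


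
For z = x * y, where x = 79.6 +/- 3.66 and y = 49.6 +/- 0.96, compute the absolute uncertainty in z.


For a product z = x*y, the relative uncertainty is:
uz/z = sqrt((ux/x)^2 + (uy/y)^2)
Relative uncertainties: ux/x = 3.66/79.6 = 0.04598
uy/y = 0.96/49.6 = 0.019355
z = 79.6 * 49.6 = 3948.2
uz = 3948.2 * sqrt(0.04598^2 + 0.019355^2) = 196.964

196.964


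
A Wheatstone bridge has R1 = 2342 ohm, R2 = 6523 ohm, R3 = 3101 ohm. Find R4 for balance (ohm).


At balance: R1*R4 = R2*R3, so R4 = R2*R3/R1.
R4 = 6523 * 3101 / 2342
R4 = 20227823 / 2342
R4 = 8636.99 ohm

8636.99 ohm


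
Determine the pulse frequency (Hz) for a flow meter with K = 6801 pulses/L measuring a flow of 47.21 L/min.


Frequency = K * Q / 60 (converting L/min to L/s).
f = 6801 * 47.21 / 60
f = 321075.21 / 60
f = 5351.25 Hz

5351.25 Hz


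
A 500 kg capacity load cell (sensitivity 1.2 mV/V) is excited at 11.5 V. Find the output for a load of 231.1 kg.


Vout = rated_output * Vex * (load / capacity).
Vout = 1.2 * 11.5 * (231.1 / 500)
Vout = 1.2 * 11.5 * 0.4622
Vout = 6.378 mV

6.378 mV


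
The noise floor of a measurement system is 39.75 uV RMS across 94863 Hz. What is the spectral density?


Noise spectral density = Vrms / sqrt(BW).
NSD = 39.75 / sqrt(94863)
NSD = 39.75 / 307.9984
NSD = 0.1291 uV/sqrt(Hz)

0.1291 uV/sqrt(Hz)


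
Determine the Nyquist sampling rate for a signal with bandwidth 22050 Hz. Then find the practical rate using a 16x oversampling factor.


By Nyquist theorem, fs_min = 2 * fmax.
fs_min = 2 * 22050 = 44100 Hz
Practical rate = 16 * fs_min = 16 * 44100 = 705600 Hz

fs_min = 44100 Hz, fs_practical = 705600 Hz


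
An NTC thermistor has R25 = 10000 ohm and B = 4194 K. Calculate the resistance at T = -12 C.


NTC thermistor equation: Rt = R25 * exp(B * (1/T - 1/T25)).
T in Kelvin: 261.15 K, T25 = 298.15 K
1/T - 1/T25 = 1/261.15 - 1/298.15 = 0.0004752
B * (1/T - 1/T25) = 4194 * 0.0004752 = 1.993
Rt = 10000 * exp(1.993) = 73374.5 ohm

73374.5 ohm


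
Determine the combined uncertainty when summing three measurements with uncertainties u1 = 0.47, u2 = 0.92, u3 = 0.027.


For a sum of independent quantities, uc = sqrt(u1^2 + u2^2 + u3^2).
uc = sqrt(0.47^2 + 0.92^2 + 0.027^2)
uc = sqrt(0.2209 + 0.8464 + 0.000729)
uc = 1.0335

1.0335


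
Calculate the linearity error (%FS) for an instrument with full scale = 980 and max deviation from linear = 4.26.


Linearity error = (max deviation / full scale) * 100%.
Linearity = (4.26 / 980) * 100
Linearity = 0.435 %FS

0.435 %FS


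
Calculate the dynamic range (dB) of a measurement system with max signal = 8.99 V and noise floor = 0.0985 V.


Dynamic range = 20 * log10(Vmax / Vnoise).
DR = 20 * log10(8.99 / 0.0985)
DR = 20 * log10(91.27)
DR = 39.21 dB

39.21 dB


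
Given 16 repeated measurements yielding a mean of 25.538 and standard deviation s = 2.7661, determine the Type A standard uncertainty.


The standard uncertainty for Type A evaluation is u = s / sqrt(n).
u = 2.7661 / sqrt(16)
u = 2.7661 / 4.0
u = 0.6915

0.6915


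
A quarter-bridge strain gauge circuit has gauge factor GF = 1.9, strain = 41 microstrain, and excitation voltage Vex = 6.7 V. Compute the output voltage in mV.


Quarter bridge output: Vout = (GF * epsilon * Vex) / 4.
Vout = (1.9 * 41e-6 * 6.7) / 4
Vout = 0.00052193 / 4 V
Vout = 0.00013048 V = 0.1305 mV

0.1305 mV


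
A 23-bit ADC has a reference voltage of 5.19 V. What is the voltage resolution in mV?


The resolution (LSB) of an ADC is Vref / 2^n.
LSB = 5.19 / 2^23
LSB = 5.19 / 8388608
LSB = 6.2e-07 V = 0.0006187 mV

0.0006187 mV


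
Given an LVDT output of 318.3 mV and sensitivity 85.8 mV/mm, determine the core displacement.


Displacement = Vout / sensitivity.
d = 318.3 / 85.8
d = 3.71 mm

3.71 mm


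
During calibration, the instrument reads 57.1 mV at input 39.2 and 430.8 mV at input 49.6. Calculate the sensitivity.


Sensitivity = (y2 - y1) / (x2 - x1).
S = (430.8 - 57.1) / (49.6 - 39.2)
S = 373.7 / 10.4
S = 35.9327 mV/unit

35.9327 mV/unit


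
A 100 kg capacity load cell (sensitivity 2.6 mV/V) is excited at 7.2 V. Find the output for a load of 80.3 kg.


Vout = rated_output * Vex * (load / capacity).
Vout = 2.6 * 7.2 * (80.3 / 100)
Vout = 2.6 * 7.2 * 0.803
Vout = 15.032 mV

15.032 mV


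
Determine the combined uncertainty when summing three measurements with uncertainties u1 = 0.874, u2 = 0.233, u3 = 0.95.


For a sum of independent quantities, uc = sqrt(u1^2 + u2^2 + u3^2).
uc = sqrt(0.874^2 + 0.233^2 + 0.95^2)
uc = sqrt(0.763876 + 0.054289 + 0.9025)
uc = 1.3117

1.3117


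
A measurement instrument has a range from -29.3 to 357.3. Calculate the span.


Span = upper range - lower range.
Span = 357.3 - (-29.3)
Span = 386.6

386.6


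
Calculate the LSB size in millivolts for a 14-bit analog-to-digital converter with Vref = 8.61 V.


The resolution (LSB) of an ADC is Vref / 2^n.
LSB = 8.61 / 2^14
LSB = 8.61 / 16384
LSB = 0.00052551 V = 0.5255127 mV

0.5255127 mV


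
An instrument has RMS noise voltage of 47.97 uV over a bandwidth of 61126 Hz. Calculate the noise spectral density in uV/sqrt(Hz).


Noise spectral density = Vrms / sqrt(BW).
NSD = 47.97 / sqrt(61126)
NSD = 47.97 / 247.2367
NSD = 0.194 uV/sqrt(Hz)

0.194 uV/sqrt(Hz)


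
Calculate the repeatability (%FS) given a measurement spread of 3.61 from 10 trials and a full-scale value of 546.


Repeatability = (spread / full scale) * 100%.
R = (3.61 / 546) * 100
R = 0.661 %FS

0.661 %FS


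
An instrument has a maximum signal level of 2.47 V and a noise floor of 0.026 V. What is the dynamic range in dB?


Dynamic range = 20 * log10(Vmax / Vnoise).
DR = 20 * log10(2.47 / 0.026)
DR = 20 * log10(95.0)
DR = 39.55 dB

39.55 dB


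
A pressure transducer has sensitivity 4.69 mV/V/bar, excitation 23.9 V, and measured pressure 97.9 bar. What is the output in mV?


Output = sensitivity * Vex * P.
Vout = 4.69 * 23.9 * 97.9
Vout = 112.091 * 97.9
Vout = 10973.71 mV

10973.71 mV


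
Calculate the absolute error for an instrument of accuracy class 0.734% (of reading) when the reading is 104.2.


Absolute error = (accuracy% / 100) * reading.
Error = (0.734 / 100) * 104.2
Error = 0.00734 * 104.2
Error = 0.7648

0.7648


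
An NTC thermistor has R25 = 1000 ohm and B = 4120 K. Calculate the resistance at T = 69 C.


NTC thermistor equation: Rt = R25 * exp(B * (1/T - 1/T25)).
T in Kelvin: 342.15 K, T25 = 298.15 K
1/T - 1/T25 = 1/342.15 - 1/298.15 = -0.00043132
B * (1/T - 1/T25) = 4120 * -0.00043132 = -1.777
Rt = 1000 * exp(-1.777) = 169.1 ohm

169.1 ohm


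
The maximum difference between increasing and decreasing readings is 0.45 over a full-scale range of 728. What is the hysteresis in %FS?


Hysteresis = (max difference / full scale) * 100%.
H = (0.45 / 728) * 100
H = 0.062 %FS

0.062 %FS


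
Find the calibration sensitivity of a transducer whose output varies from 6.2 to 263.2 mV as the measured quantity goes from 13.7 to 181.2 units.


Sensitivity = (y2 - y1) / (x2 - x1).
S = (263.2 - 6.2) / (181.2 - 13.7)
S = 257.0 / 167.5
S = 1.5343 mV/unit

1.5343 mV/unit


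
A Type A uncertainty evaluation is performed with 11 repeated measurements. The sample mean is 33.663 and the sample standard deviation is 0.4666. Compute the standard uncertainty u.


The standard uncertainty for Type A evaluation is u = s / sqrt(n).
u = 0.4666 / sqrt(11)
u = 0.4666 / 3.3166
u = 0.1407

0.1407


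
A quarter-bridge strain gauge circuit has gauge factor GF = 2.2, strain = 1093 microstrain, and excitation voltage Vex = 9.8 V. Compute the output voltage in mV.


Quarter bridge output: Vout = (GF * epsilon * Vex) / 4.
Vout = (2.2 * 1093e-6 * 9.8) / 4
Vout = 0.02356508 / 4 V
Vout = 0.00589127 V = 5.8913 mV

5.8913 mV


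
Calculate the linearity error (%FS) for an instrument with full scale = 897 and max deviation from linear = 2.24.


Linearity error = (max deviation / full scale) * 100%.
Linearity = (2.24 / 897) * 100
Linearity = 0.25 %FS

0.25 %FS


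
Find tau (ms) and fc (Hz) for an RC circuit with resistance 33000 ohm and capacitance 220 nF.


Time constant: tau = R * C.
tau = 33000 * 2.20e-07 = 0.00726 s
tau = 7.26 ms
Cutoff frequency: fc = 1 / (2*pi*R*C).
fc = 1 / (2*pi*0.00726) = 21.92 Hz

tau = 7.26 ms, fc = 21.92 Hz


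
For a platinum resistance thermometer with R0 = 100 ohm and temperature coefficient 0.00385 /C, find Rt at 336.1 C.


The RTD equation: Rt = R0 * (1 + alpha * T).
Rt = 100 * (1 + 0.00385 * 336.1)
Rt = 100 * (1 + 1.293985)
Rt = 100 * 2.293985
Rt = 229.399 ohm

229.399 ohm


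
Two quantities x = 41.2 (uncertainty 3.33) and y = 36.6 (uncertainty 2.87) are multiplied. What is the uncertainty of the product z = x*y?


For a product z = x*y, the relative uncertainty is:
uz/z = sqrt((ux/x)^2 + (uy/y)^2)
Relative uncertainties: ux/x = 3.33/41.2 = 0.080825
uy/y = 2.87/36.6 = 0.078415
z = 41.2 * 36.6 = 1507.9
uz = 1507.9 * sqrt(0.080825^2 + 0.078415^2) = 169.811

169.811


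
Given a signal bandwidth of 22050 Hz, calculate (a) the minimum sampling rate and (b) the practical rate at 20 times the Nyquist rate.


By Nyquist theorem, fs_min = 2 * fmax.
fs_min = 2 * 22050 = 44100 Hz
Practical rate = 20 * fs_min = 20 * 44100 = 882000 Hz

fs_min = 44100 Hz, fs_practical = 882000 Hz


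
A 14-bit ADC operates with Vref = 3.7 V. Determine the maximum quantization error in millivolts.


The maximum quantization error is +/- LSB/2.
LSB = Vref / 2^n = 3.7 / 16384 = 0.00022583 V
Max error = LSB / 2 = 0.00022583 / 2 = 0.00011292 V
Max error = 0.1129 mV

0.1129 mV


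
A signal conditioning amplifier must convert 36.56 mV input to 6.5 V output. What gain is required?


Gain = Vout / Vin (converting to same units).
G = 6.5 V / 36.56 mV
G = 6500.0 mV / 36.56 mV
G = 177.79

177.79


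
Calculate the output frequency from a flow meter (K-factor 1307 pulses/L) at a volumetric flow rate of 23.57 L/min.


Frequency = K * Q / 60 (converting L/min to L/s).
f = 1307 * 23.57 / 60
f = 30805.99 / 60
f = 513.43 Hz

513.43 Hz


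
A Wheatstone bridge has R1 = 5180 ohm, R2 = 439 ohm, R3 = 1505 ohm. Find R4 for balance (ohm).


At balance: R1*R4 = R2*R3, so R4 = R2*R3/R1.
R4 = 439 * 1505 / 5180
R4 = 660695 / 5180
R4 = 127.55 ohm

127.55 ohm


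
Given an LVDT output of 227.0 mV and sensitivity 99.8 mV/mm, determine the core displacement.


Displacement = Vout / sensitivity.
d = 227.0 / 99.8
d = 2.275 mm

2.275 mm


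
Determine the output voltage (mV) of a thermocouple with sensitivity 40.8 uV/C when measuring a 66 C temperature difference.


The thermocouple output V = sensitivity * dT.
V = 40.8 uV/C * 66 C
V = 2692.8 uV
V = 2.693 mV

2.693 mV


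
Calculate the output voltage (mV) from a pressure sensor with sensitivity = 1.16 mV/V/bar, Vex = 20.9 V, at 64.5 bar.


Output = sensitivity * Vex * P.
Vout = 1.16 * 20.9 * 64.5
Vout = 24.244 * 64.5
Vout = 1563.74 mV

1563.74 mV


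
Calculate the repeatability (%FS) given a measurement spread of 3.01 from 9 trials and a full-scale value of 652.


Repeatability = (spread / full scale) * 100%.
R = (3.01 / 652) * 100
R = 0.462 %FS

0.462 %FS


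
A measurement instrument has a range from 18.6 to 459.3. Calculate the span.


Span = upper range - lower range.
Span = 459.3 - (18.6)
Span = 440.7

440.7


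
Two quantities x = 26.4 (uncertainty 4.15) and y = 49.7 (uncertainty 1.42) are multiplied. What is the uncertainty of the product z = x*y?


For a product z = x*y, the relative uncertainty is:
uz/z = sqrt((ux/x)^2 + (uy/y)^2)
Relative uncertainties: ux/x = 4.15/26.4 = 0.157197
uy/y = 1.42/49.7 = 0.028571
z = 26.4 * 49.7 = 1312.1
uz = 1312.1 * sqrt(0.157197^2 + 0.028571^2) = 209.634

209.634


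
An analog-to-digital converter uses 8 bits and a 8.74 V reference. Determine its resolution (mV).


The resolution (LSB) of an ADC is Vref / 2^n.
LSB = 8.74 / 2^8
LSB = 8.74 / 256
LSB = 0.03414063 V = 34.140625 mV

34.140625 mV


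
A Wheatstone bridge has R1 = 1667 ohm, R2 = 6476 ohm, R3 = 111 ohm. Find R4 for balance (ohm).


At balance: R1*R4 = R2*R3, so R4 = R2*R3/R1.
R4 = 6476 * 111 / 1667
R4 = 718836 / 1667
R4 = 431.22 ohm

431.22 ohm


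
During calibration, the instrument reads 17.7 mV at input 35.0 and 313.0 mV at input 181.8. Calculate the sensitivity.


Sensitivity = (y2 - y1) / (x2 - x1).
S = (313.0 - 17.7) / (181.8 - 35.0)
S = 295.3 / 146.8
S = 2.0116 mV/unit

2.0116 mV/unit


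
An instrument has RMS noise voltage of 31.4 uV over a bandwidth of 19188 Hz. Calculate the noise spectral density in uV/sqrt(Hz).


Noise spectral density = Vrms / sqrt(BW).
NSD = 31.4 / sqrt(19188)
NSD = 31.4 / 138.5208
NSD = 0.2267 uV/sqrt(Hz)

0.2267 uV/sqrt(Hz)


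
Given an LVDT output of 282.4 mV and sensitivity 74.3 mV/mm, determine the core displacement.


Displacement = Vout / sensitivity.
d = 282.4 / 74.3
d = 3.801 mm

3.801 mm


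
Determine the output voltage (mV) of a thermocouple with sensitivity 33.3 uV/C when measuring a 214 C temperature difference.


The thermocouple output V = sensitivity * dT.
V = 33.3 uV/C * 214 C
V = 7126.2 uV
V = 7.126 mV

7.126 mV


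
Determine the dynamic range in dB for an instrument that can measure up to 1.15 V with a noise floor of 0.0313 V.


Dynamic range = 20 * log10(Vmax / Vnoise).
DR = 20 * log10(1.15 / 0.0313)
DR = 20 * log10(36.74)
DR = 31.3 dB

31.3 dB


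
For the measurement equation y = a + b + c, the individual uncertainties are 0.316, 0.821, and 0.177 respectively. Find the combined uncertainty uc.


For a sum of independent quantities, uc = sqrt(u1^2 + u2^2 + u3^2).
uc = sqrt(0.316^2 + 0.821^2 + 0.177^2)
uc = sqrt(0.099856 + 0.674041 + 0.031329)
uc = 0.8973

0.8973


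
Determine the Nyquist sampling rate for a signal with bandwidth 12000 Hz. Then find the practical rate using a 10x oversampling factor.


By Nyquist theorem, fs_min = 2 * fmax.
fs_min = 2 * 12000 = 24000 Hz
Practical rate = 10 * fs_min = 10 * 24000 = 240000 Hz

fs_min = 24000 Hz, fs_practical = 240000 Hz


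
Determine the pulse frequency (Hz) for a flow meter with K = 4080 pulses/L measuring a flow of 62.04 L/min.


Frequency = K * Q / 60 (converting L/min to L/s).
f = 4080 * 62.04 / 60
f = 253123.2 / 60
f = 4218.72 Hz

4218.72 Hz


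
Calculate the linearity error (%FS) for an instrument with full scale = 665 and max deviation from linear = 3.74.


Linearity error = (max deviation / full scale) * 100%.
Linearity = (3.74 / 665) * 100
Linearity = 0.562 %FS

0.562 %FS


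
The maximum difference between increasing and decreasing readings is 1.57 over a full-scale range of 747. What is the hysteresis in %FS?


Hysteresis = (max difference / full scale) * 100%.
H = (1.57 / 747) * 100
H = 0.21 %FS

0.21 %FS


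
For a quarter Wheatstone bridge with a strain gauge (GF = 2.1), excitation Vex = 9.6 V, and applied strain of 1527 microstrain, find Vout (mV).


Quarter bridge output: Vout = (GF * epsilon * Vex) / 4.
Vout = (2.1 * 1527e-6 * 9.6) / 4
Vout = 0.03078432 / 4 V
Vout = 0.00769608 V = 7.6961 mV

7.6961 mV


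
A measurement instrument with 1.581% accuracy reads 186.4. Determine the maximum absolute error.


Absolute error = (accuracy% / 100) * reading.
Error = (1.581 / 100) * 186.4
Error = 0.01581 * 186.4
Error = 2.947

2.947


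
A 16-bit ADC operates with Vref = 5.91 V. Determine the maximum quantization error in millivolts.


The maximum quantization error is +/- LSB/2.
LSB = Vref / 2^n = 5.91 / 65536 = 9.018e-05 V
Max error = LSB / 2 = 9.018e-05 / 2 = 4.509e-05 V
Max error = 0.0451 mV

0.0451 mV


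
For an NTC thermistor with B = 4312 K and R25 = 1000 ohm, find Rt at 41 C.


NTC thermistor equation: Rt = R25 * exp(B * (1/T - 1/T25)).
T in Kelvin: 314.15 K, T25 = 298.15 K
1/T - 1/T25 = 1/314.15 - 1/298.15 = -0.00017082
B * (1/T - 1/T25) = 4312 * -0.00017082 = -0.7366
Rt = 1000 * exp(-0.7366) = 478.7 ohm

478.7 ohm


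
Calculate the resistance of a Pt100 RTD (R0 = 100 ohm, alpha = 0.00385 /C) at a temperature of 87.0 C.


The RTD equation: Rt = R0 * (1 + alpha * T).
Rt = 100 * (1 + 0.00385 * 87.0)
Rt = 100 * (1 + 0.33495)
Rt = 100 * 1.33495
Rt = 133.495 ohm

133.495 ohm


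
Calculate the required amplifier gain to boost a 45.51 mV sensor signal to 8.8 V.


Gain = Vout / Vin (converting to same units).
G = 8.8 V / 45.51 mV
G = 8800.0 mV / 45.51 mV
G = 193.36

193.36


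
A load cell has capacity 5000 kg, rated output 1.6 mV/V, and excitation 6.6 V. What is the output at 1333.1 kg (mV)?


Vout = rated_output * Vex * (load / capacity).
Vout = 1.6 * 6.6 * (1333.1 / 5000)
Vout = 1.6 * 6.6 * 0.26662
Vout = 2.816 mV

2.816 mV


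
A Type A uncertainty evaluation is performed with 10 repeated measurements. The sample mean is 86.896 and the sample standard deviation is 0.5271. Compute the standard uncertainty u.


The standard uncertainty for Type A evaluation is u = s / sqrt(n).
u = 0.5271 / sqrt(10)
u = 0.5271 / 3.1623
u = 0.1667

0.1667


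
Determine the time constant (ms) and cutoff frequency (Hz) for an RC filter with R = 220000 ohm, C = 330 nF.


Time constant: tau = R * C.
tau = 220000 * 3.30e-07 = 0.0726 s
tau = 72.6 ms
Cutoff frequency: fc = 1 / (2*pi*R*C).
fc = 1 / (2*pi*0.0726) = 2.19 Hz

tau = 72.6 ms, fc = 2.19 Hz


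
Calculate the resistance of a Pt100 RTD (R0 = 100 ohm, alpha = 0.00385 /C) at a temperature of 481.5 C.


The RTD equation: Rt = R0 * (1 + alpha * T).
Rt = 100 * (1 + 0.00385 * 481.5)
Rt = 100 * (1 + 1.853775)
Rt = 100 * 2.853775
Rt = 285.377 ohm

285.377 ohm


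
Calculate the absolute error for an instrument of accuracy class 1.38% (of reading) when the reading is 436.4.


Absolute error = (accuracy% / 100) * reading.
Error = (1.38 / 100) * 436.4
Error = 0.0138 * 436.4
Error = 6.0223

6.0223


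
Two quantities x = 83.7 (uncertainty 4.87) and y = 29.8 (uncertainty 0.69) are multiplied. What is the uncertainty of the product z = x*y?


For a product z = x*y, the relative uncertainty is:
uz/z = sqrt((ux/x)^2 + (uy/y)^2)
Relative uncertainties: ux/x = 4.87/83.7 = 0.058184
uy/y = 0.69/29.8 = 0.023154
z = 83.7 * 29.8 = 2494.3
uz = 2494.3 * sqrt(0.058184^2 + 0.023154^2) = 156.195

156.195


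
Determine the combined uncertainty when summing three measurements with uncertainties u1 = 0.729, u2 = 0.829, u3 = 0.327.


For a sum of independent quantities, uc = sqrt(u1^2 + u2^2 + u3^2).
uc = sqrt(0.729^2 + 0.829^2 + 0.327^2)
uc = sqrt(0.531441 + 0.687241 + 0.106929)
uc = 1.1514

1.1514


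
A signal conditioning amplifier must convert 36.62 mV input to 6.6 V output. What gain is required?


Gain = Vout / Vin (converting to same units).
G = 6.6 V / 36.62 mV
G = 6600.0 mV / 36.62 mV
G = 180.23

180.23


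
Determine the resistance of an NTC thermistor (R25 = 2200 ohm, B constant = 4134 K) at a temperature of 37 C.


NTC thermistor equation: Rt = R25 * exp(B * (1/T - 1/T25)).
T in Kelvin: 310.15 K, T25 = 298.15 K
1/T - 1/T25 = 1/310.15 - 1/298.15 = -0.00012977
B * (1/T - 1/T25) = 4134 * -0.00012977 = -0.5365
Rt = 2200 * exp(-0.5365) = 1286.6 ohm

1286.6 ohm


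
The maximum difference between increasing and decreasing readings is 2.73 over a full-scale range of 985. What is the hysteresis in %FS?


Hysteresis = (max difference / full scale) * 100%.
H = (2.73 / 985) * 100
H = 0.277 %FS

0.277 %FS


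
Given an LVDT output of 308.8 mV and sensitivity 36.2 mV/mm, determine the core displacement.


Displacement = Vout / sensitivity.
d = 308.8 / 36.2
d = 8.53 mm

8.53 mm


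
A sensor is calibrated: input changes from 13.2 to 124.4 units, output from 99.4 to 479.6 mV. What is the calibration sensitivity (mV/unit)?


Sensitivity = (y2 - y1) / (x2 - x1).
S = (479.6 - 99.4) / (124.4 - 13.2)
S = 380.2 / 111.2
S = 3.4191 mV/unit

3.4191 mV/unit


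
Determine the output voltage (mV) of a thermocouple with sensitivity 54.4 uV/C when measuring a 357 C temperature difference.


The thermocouple output V = sensitivity * dT.
V = 54.4 uV/C * 357 C
V = 19420.8 uV
V = 19.421 mV

19.421 mV


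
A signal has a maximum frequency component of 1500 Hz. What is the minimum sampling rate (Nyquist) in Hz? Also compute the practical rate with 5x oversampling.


By Nyquist theorem, fs_min = 2 * fmax.
fs_min = 2 * 1500 = 3000 Hz
Practical rate = 5 * fs_min = 5 * 3000 = 15000 Hz

fs_min = 3000 Hz, fs_practical = 15000 Hz


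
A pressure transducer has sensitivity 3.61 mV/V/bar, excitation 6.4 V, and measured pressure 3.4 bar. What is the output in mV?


Output = sensitivity * Vex * P.
Vout = 3.61 * 6.4 * 3.4
Vout = 23.104 * 3.4
Vout = 78.55 mV

78.55 mV
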